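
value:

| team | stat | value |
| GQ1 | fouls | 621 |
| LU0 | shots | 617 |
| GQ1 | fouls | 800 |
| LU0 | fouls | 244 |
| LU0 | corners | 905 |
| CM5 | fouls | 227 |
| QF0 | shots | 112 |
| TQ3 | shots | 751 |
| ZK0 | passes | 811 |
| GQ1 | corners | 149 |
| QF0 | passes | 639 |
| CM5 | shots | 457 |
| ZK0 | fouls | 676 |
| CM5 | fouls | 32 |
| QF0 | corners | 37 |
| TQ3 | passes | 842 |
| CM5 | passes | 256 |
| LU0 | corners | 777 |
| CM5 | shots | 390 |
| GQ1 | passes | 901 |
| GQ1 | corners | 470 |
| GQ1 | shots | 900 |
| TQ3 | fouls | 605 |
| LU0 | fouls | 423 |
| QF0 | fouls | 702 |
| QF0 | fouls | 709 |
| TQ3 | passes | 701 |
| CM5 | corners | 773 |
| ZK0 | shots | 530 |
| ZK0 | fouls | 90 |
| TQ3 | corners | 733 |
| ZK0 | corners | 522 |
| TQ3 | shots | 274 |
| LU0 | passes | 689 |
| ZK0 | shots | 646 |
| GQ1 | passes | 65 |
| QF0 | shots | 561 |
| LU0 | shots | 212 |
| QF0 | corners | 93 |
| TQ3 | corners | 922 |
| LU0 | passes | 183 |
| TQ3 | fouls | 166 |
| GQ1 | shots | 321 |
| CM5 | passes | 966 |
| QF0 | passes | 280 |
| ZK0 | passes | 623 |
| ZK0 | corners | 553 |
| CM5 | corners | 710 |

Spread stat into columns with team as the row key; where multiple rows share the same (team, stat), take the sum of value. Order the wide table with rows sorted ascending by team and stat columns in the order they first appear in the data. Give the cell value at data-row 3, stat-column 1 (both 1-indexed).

With rows sorted ascending by team, row 3 is team=LU0. stat columns in first-appearance order: fouls, shots, corners, passes; column 1 is fouls.
Long rows with team=LU0, stat=fouls: 244 + 423 = 667.

667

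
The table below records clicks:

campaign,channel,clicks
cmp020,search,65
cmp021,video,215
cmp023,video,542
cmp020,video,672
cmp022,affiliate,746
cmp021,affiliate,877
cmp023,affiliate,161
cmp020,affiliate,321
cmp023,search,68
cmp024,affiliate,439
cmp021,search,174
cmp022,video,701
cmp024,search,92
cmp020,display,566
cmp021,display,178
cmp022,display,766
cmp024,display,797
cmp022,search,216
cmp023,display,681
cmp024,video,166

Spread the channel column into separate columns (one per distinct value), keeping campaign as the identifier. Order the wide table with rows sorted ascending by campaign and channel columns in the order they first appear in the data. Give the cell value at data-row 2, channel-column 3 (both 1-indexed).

With rows sorted ascending by campaign, row 2 is campaign=cmp021. channel columns in first-appearance order: search, video, affiliate, display; column 3 is affiliate.
Long rows with campaign=cmp021, channel=affiliate: clicks = 877.

877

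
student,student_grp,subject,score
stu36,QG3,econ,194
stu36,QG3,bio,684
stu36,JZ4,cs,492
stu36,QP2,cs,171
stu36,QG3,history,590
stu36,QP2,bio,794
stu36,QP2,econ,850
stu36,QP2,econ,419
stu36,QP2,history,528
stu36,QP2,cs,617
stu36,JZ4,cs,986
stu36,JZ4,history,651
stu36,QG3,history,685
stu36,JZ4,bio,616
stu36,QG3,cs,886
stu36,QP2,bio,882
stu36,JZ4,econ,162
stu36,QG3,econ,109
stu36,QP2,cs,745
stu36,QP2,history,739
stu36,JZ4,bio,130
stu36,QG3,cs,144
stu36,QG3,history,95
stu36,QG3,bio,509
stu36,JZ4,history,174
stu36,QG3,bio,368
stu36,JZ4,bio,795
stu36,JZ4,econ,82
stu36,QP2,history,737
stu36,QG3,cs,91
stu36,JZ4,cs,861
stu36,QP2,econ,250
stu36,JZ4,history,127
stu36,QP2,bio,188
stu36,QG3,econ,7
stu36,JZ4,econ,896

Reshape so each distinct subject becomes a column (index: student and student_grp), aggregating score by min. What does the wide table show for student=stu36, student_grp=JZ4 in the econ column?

82

Rows with student=stu36, student_grp=JZ4 and subject=econ: score values are 162, 82, 896.
min(162, 82, 896) = 82.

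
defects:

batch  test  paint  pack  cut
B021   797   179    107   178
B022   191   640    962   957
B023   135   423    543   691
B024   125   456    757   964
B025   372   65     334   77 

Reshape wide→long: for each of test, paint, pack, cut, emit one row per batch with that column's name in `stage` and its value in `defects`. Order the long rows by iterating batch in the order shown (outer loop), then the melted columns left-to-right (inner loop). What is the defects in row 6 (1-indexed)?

640

20 rows total (5 × 4). Row 6: index ⌊(6-1)/4⌋ = 1 into batch → B022; (6-1) mod 4 = 1 into the melted columns → paint.
So row 6 is (B022, paint, 640); defects = 640.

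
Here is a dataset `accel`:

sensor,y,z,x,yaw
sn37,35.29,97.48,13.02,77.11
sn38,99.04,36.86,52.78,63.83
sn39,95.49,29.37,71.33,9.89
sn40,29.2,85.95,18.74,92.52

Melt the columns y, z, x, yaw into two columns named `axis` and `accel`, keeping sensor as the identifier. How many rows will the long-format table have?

16

4 sensor values × 4 melted columns = 16 rows.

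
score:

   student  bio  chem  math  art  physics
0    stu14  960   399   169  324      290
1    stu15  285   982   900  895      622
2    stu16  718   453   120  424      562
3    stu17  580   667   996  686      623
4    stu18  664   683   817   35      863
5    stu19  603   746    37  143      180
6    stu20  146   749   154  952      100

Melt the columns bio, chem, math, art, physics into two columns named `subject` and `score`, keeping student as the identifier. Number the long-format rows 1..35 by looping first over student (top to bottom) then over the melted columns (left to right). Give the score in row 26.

35 rows total (7 × 5). Row 26: index ⌊(26-1)/5⌋ = 5 into student → stu19; (26-1) mod 5 = 0 into the melted columns → bio.
So row 26 is (stu19, bio, 603); score = 603.

603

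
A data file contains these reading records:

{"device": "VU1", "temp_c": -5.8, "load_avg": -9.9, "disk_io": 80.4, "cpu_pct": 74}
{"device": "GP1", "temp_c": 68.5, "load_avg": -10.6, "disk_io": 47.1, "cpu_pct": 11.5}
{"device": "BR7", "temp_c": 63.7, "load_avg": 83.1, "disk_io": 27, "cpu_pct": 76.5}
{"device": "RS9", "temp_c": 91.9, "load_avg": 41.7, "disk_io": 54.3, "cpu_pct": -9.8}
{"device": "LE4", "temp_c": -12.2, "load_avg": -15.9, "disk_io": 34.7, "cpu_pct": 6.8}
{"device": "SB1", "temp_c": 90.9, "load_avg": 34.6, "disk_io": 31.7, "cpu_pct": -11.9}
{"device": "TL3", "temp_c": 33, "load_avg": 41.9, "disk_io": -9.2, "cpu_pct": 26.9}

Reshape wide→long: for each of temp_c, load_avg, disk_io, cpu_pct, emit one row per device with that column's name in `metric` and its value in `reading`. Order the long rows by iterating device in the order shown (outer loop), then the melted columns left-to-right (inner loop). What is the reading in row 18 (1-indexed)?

28 rows total (7 × 4). Row 18: index ⌊(18-1)/4⌋ = 4 into device → LE4; (18-1) mod 4 = 1 into the melted columns → load_avg.
So row 18 is (LE4, load_avg, -15.9); reading = -15.9.

-15.9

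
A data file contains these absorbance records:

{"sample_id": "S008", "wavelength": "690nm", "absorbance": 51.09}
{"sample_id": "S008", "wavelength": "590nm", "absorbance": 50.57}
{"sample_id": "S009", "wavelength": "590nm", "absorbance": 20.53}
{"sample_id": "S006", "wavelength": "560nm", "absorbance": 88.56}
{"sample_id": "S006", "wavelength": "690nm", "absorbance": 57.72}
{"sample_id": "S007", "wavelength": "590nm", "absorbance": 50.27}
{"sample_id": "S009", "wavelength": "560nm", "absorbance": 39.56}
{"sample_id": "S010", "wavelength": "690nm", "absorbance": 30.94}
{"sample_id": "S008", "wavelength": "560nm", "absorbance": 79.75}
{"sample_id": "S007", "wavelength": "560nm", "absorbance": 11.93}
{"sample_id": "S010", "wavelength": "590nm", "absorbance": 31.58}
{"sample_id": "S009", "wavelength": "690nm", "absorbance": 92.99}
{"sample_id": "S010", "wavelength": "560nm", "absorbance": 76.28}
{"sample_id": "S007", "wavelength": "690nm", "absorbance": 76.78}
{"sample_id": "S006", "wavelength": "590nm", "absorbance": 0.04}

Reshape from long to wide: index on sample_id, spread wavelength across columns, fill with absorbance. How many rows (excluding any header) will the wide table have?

5

5 distinct sample_id values → 5 rows.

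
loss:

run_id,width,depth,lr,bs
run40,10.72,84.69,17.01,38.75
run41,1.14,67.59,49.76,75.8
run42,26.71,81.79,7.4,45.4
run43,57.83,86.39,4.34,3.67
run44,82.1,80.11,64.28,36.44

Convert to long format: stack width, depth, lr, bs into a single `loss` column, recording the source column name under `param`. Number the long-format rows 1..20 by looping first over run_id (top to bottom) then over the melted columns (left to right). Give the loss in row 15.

4.34

20 rows total (5 × 4). Row 15: index ⌊(15-1)/4⌋ = 3 into run_id → run43; (15-1) mod 4 = 2 into the melted columns → lr.
So row 15 is (run43, lr, 4.34); loss = 4.34.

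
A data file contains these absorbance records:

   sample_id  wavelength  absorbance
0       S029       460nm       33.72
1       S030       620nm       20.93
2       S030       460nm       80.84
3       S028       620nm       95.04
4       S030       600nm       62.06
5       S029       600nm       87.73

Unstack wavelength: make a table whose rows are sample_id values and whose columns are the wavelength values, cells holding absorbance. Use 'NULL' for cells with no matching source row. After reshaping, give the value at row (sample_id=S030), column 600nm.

62.06

The long row with sample_id=S030, wavelength=600nm has absorbance=62.06.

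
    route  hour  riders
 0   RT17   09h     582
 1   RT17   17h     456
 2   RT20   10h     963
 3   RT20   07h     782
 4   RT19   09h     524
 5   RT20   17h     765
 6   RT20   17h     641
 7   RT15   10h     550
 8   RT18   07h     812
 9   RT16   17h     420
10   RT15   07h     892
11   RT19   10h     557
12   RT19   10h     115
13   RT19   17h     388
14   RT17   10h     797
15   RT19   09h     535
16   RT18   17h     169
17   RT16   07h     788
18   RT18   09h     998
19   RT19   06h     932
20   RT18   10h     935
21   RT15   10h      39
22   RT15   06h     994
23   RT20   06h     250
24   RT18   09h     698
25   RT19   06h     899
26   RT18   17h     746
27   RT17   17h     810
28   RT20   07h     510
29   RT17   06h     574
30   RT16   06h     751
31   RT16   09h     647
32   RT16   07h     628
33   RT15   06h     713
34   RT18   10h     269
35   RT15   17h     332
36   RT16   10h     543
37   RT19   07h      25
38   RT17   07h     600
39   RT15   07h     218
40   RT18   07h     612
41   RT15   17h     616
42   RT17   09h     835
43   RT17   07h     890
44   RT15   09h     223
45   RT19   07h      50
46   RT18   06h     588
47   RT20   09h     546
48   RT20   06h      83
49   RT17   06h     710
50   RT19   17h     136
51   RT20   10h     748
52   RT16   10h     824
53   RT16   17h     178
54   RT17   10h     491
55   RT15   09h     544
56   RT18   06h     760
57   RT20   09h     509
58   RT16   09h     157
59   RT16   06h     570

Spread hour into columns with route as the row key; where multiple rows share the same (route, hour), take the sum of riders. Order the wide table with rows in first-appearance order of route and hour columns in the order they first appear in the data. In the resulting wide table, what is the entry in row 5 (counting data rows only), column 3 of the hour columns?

With rows in first-appearance order of route, row 5 is route=RT18. hour columns in first-appearance order: 09h, 17h, 10h, 07h, 06h; column 3 is 10h.
Long rows with route=RT18, hour=10h: 935 + 269 = 1204.

1204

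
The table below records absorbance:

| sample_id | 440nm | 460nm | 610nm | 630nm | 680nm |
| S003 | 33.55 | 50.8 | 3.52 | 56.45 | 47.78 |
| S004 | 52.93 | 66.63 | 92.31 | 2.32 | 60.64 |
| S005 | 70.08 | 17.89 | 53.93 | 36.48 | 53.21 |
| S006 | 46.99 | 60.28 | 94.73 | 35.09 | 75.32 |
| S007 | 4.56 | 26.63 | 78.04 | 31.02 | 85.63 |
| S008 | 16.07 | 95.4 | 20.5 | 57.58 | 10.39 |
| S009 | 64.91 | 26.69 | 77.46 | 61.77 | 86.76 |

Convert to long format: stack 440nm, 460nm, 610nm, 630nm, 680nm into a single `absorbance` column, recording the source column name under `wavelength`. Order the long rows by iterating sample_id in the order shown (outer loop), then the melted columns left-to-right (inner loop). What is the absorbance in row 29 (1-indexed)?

57.58

35 rows total (7 × 5). Row 29: index ⌊(29-1)/5⌋ = 5 into sample_id → S008; (29-1) mod 5 = 3 into the melted columns → 630nm.
So row 29 is (S008, 630nm, 57.58); absorbance = 57.58.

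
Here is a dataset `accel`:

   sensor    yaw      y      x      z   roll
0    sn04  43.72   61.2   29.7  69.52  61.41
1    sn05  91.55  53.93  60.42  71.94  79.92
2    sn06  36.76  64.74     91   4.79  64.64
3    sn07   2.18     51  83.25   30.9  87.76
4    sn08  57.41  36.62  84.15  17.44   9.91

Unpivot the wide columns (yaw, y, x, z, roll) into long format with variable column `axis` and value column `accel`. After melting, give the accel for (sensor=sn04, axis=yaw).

Unpivoting turns each (sensor, wide-column) pair into one long row.
The wide cell at row sn04, column yaw holds 43.72, so the long row (sn04, yaw) has accel=43.72.

43.72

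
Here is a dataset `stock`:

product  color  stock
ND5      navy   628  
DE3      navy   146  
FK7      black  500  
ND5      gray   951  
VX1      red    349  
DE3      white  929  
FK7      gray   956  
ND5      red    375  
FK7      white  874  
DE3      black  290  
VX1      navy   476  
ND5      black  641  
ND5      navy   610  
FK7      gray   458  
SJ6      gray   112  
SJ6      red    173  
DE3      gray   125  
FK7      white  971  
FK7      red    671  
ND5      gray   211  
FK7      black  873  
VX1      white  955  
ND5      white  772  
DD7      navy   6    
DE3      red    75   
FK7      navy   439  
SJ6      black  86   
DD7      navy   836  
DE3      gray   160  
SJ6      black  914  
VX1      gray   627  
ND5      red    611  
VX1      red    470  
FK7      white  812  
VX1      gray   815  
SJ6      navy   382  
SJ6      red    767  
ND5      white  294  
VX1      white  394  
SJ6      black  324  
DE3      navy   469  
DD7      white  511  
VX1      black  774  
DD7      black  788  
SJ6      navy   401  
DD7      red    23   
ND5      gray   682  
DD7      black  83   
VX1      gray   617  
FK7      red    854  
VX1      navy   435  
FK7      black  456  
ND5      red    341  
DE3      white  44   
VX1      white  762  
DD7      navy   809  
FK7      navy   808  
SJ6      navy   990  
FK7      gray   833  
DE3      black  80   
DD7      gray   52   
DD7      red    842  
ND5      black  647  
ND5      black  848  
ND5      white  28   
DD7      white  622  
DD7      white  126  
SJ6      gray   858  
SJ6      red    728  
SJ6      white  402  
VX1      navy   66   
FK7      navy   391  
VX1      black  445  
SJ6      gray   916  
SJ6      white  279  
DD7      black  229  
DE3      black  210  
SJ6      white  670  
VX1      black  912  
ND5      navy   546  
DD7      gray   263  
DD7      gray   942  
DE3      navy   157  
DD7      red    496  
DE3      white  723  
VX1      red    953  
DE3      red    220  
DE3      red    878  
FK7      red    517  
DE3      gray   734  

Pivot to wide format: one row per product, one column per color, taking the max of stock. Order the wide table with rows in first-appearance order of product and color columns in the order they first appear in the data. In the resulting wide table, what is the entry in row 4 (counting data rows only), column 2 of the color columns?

With rows in first-appearance order of product, row 4 is product=VX1. color columns in first-appearance order: navy, black, gray, red, white; column 2 is black.
Long rows with product=VX1, color=black: max(774, 445, 912) = 912.

912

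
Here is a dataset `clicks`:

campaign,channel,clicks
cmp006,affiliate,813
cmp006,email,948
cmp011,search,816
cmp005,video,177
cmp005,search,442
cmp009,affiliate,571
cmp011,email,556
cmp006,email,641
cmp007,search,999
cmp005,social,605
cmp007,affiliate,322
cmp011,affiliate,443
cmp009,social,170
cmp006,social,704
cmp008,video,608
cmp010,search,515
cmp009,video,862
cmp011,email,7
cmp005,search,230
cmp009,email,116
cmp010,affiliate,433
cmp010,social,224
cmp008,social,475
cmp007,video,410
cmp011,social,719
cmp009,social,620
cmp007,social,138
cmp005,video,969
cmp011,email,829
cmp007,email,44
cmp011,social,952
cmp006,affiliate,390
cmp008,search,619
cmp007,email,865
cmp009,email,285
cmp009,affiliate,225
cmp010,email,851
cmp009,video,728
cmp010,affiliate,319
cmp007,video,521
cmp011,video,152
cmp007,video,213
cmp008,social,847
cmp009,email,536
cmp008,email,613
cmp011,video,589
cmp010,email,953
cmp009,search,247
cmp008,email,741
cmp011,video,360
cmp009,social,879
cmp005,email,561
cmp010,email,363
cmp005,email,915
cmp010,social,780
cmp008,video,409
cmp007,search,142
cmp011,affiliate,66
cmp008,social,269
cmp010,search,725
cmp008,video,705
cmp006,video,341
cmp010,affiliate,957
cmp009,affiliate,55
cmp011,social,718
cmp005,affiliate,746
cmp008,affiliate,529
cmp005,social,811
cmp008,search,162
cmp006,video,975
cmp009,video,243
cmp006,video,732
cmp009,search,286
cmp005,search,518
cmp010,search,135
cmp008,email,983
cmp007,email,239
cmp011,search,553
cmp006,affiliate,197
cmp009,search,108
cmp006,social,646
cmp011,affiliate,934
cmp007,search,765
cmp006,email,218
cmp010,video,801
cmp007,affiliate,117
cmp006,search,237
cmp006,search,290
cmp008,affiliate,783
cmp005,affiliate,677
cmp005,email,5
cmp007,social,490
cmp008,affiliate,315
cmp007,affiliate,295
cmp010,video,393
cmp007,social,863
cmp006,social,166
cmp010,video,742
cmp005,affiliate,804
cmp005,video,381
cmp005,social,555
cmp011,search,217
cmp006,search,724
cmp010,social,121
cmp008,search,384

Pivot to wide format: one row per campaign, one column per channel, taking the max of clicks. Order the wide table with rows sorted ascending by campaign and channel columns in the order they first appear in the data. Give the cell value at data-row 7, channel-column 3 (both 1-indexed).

With rows sorted ascending by campaign, row 7 is campaign=cmp011. channel columns in first-appearance order: affiliate, email, search, video, social; column 3 is search.
Long rows with campaign=cmp011, channel=search: max(816, 553, 217) = 816.

816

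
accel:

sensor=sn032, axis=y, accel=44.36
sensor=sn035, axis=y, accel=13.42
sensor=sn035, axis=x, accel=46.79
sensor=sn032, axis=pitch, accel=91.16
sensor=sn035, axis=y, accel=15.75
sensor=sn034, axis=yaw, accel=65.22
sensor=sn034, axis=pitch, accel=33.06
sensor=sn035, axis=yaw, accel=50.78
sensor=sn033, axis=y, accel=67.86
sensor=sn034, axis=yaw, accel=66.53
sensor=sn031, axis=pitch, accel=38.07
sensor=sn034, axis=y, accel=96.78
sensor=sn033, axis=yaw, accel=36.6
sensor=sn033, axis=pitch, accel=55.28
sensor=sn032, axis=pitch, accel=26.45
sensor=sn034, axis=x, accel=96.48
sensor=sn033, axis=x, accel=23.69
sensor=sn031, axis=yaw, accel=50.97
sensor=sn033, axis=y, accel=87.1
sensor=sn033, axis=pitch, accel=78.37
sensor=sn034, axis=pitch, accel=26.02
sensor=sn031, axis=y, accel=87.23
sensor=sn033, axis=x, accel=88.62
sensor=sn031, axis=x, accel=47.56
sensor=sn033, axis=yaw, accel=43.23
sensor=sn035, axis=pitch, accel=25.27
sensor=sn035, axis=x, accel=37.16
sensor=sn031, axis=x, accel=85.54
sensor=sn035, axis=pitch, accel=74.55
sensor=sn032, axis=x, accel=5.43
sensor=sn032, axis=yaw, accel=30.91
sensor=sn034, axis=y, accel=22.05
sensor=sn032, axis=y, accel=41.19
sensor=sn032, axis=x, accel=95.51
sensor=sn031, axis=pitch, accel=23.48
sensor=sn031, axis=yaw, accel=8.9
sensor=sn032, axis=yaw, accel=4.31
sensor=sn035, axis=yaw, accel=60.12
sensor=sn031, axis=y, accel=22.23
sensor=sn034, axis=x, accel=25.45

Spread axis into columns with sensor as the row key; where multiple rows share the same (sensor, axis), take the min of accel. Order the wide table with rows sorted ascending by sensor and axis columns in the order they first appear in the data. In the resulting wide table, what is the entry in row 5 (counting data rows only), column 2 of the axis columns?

With rows sorted ascending by sensor, row 5 is sensor=sn035. axis columns in first-appearance order: y, x, pitch, yaw; column 2 is x.
Long rows with sensor=sn035, axis=x: min(46.79, 37.16) = 37.16.

37.16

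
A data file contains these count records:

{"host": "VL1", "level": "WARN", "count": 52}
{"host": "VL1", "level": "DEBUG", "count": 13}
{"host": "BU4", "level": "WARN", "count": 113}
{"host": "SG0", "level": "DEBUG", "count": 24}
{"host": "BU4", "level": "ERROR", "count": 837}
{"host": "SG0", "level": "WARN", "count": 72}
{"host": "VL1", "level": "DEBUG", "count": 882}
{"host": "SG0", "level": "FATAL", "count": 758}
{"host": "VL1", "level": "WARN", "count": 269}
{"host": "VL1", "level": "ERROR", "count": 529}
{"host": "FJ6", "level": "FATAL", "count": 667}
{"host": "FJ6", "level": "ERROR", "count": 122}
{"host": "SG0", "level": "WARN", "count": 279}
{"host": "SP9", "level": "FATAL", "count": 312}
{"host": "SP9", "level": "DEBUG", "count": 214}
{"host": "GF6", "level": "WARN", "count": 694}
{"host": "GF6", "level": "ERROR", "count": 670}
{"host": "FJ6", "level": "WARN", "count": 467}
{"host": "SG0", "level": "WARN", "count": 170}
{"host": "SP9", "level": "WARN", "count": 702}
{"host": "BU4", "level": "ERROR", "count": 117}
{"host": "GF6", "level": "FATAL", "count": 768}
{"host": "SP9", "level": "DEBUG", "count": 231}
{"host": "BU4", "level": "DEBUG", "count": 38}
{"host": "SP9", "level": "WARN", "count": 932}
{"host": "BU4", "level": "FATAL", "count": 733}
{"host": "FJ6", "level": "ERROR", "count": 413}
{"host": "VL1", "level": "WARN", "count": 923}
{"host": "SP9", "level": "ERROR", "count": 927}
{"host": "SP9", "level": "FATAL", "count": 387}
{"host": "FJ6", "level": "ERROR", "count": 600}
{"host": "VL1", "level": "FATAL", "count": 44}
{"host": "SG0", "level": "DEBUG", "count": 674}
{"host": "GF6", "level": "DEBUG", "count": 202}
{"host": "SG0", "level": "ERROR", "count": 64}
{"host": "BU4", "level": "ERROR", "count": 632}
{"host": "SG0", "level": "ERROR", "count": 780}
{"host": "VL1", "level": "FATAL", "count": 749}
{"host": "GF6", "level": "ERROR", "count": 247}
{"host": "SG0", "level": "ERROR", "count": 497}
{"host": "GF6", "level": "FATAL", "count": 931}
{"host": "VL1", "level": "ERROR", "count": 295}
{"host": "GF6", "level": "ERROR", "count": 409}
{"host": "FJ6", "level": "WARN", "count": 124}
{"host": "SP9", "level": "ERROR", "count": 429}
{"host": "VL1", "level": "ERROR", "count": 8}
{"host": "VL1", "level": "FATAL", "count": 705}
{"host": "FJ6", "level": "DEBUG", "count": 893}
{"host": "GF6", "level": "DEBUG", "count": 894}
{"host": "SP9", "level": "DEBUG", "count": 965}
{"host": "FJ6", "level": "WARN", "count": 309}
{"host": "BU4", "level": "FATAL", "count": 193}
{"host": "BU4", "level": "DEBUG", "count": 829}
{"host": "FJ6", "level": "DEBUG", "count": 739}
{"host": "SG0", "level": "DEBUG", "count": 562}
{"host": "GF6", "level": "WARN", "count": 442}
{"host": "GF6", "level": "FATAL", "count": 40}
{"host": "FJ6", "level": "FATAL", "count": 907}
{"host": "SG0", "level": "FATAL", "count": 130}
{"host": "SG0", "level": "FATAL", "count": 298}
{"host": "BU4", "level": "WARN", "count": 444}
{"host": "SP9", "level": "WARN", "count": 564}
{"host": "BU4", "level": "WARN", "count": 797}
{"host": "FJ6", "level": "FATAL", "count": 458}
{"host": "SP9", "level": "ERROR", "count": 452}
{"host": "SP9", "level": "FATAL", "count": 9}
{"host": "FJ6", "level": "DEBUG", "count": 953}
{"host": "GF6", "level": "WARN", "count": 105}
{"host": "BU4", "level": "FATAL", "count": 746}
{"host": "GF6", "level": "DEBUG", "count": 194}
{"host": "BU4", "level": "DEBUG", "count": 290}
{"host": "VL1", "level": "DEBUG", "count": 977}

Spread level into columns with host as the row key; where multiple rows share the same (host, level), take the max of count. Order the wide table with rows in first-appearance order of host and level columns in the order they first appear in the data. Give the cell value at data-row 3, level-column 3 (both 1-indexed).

780

With rows in first-appearance order of host, row 3 is host=SG0. level columns in first-appearance order: WARN, DEBUG, ERROR, FATAL; column 3 is ERROR.
Long rows with host=SG0, level=ERROR: max(64, 780, 497) = 780.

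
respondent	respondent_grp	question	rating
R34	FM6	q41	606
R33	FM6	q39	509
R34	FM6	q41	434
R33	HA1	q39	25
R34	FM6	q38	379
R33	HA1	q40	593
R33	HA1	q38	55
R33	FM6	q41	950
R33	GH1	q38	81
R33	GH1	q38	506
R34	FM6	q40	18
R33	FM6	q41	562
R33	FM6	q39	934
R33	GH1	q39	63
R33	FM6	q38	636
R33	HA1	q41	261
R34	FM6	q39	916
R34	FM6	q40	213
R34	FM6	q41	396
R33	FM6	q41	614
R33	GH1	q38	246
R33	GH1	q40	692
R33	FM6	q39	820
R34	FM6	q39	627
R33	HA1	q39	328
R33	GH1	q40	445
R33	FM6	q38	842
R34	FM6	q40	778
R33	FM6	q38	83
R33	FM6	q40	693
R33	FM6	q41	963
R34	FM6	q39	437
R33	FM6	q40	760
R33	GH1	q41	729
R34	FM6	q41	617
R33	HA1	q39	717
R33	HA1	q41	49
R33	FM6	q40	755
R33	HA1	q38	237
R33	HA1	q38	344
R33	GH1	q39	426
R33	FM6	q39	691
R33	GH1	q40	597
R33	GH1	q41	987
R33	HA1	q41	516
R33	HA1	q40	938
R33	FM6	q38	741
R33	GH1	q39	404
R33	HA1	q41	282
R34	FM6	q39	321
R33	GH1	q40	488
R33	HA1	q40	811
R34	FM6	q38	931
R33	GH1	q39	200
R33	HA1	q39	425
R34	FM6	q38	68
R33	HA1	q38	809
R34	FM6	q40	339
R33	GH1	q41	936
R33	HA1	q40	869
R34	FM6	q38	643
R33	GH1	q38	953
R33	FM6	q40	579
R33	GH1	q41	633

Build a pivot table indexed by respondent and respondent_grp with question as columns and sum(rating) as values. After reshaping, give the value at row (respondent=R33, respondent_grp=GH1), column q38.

Rows with respondent=R33, respondent_grp=GH1 and question=q38: rating values are 81, 506, 246, 953.
81 + 506 + 246 + 953 = 1786.

1786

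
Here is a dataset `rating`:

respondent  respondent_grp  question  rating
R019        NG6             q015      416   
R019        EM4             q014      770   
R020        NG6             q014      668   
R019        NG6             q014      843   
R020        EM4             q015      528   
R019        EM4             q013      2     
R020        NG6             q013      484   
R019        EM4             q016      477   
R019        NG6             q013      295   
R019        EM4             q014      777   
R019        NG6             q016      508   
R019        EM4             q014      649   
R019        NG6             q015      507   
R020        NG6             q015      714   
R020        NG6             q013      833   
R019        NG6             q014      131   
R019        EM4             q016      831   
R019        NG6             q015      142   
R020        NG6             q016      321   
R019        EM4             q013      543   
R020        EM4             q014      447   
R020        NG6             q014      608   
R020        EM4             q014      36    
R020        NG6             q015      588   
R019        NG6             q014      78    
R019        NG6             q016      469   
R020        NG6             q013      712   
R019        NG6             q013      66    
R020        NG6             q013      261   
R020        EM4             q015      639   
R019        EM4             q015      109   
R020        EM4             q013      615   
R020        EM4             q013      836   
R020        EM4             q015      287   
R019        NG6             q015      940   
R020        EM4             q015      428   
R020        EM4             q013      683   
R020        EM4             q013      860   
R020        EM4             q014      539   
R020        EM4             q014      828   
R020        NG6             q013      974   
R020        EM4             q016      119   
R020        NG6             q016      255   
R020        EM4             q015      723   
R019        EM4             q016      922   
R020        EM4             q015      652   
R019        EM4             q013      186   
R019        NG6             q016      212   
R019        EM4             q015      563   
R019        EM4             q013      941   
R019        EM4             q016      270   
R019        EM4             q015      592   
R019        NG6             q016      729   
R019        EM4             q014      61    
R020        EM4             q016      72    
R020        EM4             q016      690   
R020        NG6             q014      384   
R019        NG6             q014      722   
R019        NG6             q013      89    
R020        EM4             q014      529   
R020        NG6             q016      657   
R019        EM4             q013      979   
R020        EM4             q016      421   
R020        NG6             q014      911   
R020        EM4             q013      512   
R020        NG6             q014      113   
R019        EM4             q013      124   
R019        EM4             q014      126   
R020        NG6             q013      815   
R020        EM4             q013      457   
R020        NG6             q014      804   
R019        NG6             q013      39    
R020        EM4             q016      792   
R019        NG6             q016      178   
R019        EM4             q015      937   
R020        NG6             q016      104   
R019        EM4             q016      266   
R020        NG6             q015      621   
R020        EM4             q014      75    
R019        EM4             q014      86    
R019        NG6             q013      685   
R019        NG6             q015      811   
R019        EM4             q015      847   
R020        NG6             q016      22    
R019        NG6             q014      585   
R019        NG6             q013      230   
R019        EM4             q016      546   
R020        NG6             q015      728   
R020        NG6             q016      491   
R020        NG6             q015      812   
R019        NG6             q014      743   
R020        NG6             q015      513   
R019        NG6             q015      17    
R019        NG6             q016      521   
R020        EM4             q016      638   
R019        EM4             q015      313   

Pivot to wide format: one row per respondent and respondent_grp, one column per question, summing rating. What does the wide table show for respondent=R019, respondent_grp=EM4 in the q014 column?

2469

Rows with respondent=R019, respondent_grp=EM4 and question=q014: rating values are 770, 777, 649, 61, 126, 86.
770 + 777 + 649 + 61 + 126 + 86 = 2469.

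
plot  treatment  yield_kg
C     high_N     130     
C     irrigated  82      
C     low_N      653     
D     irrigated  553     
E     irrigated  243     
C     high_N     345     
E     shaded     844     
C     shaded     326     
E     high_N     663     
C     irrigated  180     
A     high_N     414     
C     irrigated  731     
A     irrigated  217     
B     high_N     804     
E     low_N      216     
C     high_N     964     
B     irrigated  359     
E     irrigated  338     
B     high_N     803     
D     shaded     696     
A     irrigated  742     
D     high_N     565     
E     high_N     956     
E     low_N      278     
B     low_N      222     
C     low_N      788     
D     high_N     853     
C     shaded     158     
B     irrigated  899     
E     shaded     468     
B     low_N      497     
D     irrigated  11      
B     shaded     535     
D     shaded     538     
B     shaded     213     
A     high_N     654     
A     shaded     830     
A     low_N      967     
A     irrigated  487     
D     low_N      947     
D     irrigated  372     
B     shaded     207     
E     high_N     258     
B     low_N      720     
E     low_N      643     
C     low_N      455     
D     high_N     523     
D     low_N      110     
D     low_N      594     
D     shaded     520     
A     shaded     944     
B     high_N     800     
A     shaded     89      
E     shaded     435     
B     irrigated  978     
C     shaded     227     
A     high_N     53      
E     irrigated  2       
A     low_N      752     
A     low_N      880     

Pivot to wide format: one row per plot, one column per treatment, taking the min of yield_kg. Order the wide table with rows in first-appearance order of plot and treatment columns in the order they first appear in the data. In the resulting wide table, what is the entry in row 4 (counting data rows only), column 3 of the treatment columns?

752

With rows in first-appearance order of plot, row 4 is plot=A. treatment columns in first-appearance order: high_N, irrigated, low_N, shaded; column 3 is low_N.
Long rows with plot=A, treatment=low_N: min(967, 752, 880) = 752.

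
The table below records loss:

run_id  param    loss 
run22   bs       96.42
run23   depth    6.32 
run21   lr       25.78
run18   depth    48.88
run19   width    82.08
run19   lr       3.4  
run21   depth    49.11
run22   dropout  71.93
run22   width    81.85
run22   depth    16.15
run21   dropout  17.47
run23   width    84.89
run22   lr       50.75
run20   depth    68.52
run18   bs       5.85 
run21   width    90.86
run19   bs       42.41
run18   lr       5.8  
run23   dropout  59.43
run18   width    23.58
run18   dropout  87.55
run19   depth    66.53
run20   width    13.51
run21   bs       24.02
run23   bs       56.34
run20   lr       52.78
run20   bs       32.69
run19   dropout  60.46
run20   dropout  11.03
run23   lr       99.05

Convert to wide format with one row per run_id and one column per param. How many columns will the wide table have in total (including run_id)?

6

1 column for run_id plus 5 distinct param values → 6 columns.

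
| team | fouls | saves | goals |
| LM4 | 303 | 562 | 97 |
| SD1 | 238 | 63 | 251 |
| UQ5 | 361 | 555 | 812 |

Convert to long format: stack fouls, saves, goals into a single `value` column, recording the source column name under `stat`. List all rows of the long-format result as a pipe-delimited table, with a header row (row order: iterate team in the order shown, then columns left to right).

| team | stat | value |
| LM4 | fouls | 303 |
| LM4 | saves | 562 |
| LM4 | goals | 97 |
| SD1 | fouls | 238 |
| SD1 | saves | 63 |
| SD1 | goals | 251 |
| UQ5 | fouls | 361 |
| UQ5 | saves | 555 |
| UQ5 | goals | 812 |

Each (team, column) pair becomes one row: 3 × 3 = 9 rows.
For example, (LM4, fouls) → value=303.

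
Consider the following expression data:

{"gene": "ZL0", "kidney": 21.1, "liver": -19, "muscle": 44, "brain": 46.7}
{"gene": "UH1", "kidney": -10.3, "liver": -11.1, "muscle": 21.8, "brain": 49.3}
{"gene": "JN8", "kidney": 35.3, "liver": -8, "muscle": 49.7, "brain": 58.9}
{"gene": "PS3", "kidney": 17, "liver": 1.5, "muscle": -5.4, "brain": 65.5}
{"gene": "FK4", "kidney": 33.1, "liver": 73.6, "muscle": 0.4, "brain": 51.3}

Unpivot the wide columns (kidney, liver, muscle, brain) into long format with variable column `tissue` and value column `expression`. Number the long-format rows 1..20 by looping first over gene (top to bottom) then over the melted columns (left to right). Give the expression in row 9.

35.3

20 rows total (5 × 4). Row 9: index ⌊(9-1)/4⌋ = 2 into gene → JN8; (9-1) mod 4 = 0 into the melted columns → kidney.
So row 9 is (JN8, kidney, 35.3); expression = 35.3.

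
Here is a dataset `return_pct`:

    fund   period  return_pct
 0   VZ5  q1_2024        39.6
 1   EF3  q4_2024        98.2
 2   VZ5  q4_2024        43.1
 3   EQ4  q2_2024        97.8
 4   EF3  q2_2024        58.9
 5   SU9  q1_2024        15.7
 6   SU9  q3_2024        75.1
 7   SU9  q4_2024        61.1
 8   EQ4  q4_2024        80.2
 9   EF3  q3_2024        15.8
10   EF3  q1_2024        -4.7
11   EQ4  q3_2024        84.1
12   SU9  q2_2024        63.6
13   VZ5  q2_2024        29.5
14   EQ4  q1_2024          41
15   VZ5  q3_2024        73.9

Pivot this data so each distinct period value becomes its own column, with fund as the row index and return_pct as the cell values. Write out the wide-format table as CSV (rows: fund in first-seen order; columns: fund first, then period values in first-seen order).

Columns: fund plus the 4 distinct period values (q1_2024, q4_2024, q2_2024, q3_2024).
For example, row VZ5 column q1_2024 takes return_pct=39.6 from the long row (VZ5, q1_2024).

fund,q1_2024,q4_2024,q2_2024,q3_2024
VZ5,39.6,43.1,29.5,73.9
EF3,-4.7,98.2,58.9,15.8
EQ4,41,80.2,97.8,84.1
SU9,15.7,61.1,63.6,75.1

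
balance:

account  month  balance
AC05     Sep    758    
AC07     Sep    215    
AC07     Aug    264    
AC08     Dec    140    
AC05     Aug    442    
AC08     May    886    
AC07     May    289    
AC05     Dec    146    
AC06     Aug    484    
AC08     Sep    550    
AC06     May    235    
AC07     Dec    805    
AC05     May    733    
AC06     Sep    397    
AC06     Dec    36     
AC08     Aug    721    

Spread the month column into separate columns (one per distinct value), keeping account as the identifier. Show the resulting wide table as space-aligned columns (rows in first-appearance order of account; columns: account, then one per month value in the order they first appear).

Columns: account plus the 4 distinct month values (Sep, Aug, Dec, May).
For example, row AC05 column Sep takes balance=758 from the long row (AC05, Sep).

account  Sep  Aug  Dec  May
AC05     758  442  146  733
AC07     215  264  805  289
AC08     550  721  140  886
AC06     397  484  36   235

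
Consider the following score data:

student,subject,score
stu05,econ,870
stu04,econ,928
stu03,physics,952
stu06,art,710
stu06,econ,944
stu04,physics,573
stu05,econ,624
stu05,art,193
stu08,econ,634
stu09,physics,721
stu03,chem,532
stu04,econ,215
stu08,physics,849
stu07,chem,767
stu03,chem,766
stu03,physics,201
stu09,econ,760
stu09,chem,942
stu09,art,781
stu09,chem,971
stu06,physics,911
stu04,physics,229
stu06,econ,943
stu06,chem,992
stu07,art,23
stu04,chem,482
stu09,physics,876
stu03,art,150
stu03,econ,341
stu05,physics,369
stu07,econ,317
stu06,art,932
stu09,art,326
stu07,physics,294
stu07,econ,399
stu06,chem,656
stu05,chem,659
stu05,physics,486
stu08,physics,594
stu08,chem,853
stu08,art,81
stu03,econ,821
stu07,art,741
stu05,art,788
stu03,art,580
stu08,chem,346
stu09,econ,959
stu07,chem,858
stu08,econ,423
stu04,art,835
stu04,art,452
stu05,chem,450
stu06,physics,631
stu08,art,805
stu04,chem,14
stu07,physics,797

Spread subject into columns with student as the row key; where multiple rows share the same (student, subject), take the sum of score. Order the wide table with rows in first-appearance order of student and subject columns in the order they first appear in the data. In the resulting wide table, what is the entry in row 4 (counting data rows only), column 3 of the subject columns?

With rows in first-appearance order of student, row 4 is student=stu06. subject columns in first-appearance order: econ, physics, art, chem; column 3 is art.
Long rows with student=stu06, subject=art: 710 + 932 = 1642.

1642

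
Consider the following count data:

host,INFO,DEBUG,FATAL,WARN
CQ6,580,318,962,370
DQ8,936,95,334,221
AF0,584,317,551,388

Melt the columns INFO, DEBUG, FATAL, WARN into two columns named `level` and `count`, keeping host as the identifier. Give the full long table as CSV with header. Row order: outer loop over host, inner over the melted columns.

host,level,count
CQ6,INFO,580
CQ6,DEBUG,318
CQ6,FATAL,962
CQ6,WARN,370
DQ8,INFO,936
DQ8,DEBUG,95
DQ8,FATAL,334
DQ8,WARN,221
AF0,INFO,584
AF0,DEBUG,317
AF0,FATAL,551
AF0,WARN,388

Each (host, column) pair becomes one row: 3 × 4 = 12 rows.
For example, (CQ6, INFO) → count=580.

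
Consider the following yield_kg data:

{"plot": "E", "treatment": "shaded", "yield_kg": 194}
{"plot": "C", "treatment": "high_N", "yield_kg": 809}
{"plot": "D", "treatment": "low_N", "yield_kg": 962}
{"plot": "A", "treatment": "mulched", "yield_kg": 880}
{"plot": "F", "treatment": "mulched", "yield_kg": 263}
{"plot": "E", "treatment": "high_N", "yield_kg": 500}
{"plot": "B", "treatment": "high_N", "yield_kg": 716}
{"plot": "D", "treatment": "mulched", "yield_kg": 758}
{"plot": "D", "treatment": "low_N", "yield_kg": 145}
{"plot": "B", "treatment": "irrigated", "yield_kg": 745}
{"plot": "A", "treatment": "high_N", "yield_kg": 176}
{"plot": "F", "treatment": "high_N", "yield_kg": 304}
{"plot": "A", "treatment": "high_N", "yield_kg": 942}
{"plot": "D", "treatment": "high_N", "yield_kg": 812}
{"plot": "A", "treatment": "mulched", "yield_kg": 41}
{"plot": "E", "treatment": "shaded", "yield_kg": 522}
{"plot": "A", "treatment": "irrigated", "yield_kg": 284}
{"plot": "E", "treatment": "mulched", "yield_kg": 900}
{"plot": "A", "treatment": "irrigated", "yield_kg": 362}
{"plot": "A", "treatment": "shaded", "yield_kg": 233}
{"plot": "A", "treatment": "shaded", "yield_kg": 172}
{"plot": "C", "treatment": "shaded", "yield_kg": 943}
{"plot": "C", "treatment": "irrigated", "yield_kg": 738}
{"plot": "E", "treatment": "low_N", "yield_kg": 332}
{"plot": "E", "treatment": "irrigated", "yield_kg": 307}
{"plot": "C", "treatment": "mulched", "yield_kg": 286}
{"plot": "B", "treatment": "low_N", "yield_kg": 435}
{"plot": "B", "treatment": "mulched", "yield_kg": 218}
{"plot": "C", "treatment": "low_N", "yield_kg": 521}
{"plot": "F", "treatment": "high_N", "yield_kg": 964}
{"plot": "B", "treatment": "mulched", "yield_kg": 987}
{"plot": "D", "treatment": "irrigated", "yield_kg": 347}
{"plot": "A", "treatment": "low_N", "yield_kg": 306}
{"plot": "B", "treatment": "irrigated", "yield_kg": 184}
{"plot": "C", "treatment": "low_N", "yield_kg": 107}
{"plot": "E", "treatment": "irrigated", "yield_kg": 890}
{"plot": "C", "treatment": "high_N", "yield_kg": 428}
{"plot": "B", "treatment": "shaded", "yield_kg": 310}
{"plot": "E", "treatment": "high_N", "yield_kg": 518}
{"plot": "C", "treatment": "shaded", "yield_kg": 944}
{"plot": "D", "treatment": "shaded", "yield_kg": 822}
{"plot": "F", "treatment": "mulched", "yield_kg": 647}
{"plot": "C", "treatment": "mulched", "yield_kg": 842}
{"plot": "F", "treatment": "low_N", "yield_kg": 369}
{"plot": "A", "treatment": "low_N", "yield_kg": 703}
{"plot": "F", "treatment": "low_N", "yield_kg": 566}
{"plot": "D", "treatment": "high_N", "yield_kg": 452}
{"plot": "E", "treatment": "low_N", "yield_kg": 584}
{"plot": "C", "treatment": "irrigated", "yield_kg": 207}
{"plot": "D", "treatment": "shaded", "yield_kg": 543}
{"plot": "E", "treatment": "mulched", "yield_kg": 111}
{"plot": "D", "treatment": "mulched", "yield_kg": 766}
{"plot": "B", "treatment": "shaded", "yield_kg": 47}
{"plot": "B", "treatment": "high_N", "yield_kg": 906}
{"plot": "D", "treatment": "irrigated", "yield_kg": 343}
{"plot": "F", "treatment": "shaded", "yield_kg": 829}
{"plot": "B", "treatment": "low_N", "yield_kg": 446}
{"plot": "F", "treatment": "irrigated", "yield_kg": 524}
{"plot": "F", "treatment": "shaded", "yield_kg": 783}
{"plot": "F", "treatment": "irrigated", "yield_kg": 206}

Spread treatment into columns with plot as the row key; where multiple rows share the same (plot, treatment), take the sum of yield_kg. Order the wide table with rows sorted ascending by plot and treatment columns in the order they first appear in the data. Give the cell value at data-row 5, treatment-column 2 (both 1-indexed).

With rows sorted ascending by plot, row 5 is plot=E. treatment columns in first-appearance order: shaded, high_N, low_N, mulched, irrigated; column 2 is high_N.
Long rows with plot=E, treatment=high_N: 500 + 518 = 1018.

1018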